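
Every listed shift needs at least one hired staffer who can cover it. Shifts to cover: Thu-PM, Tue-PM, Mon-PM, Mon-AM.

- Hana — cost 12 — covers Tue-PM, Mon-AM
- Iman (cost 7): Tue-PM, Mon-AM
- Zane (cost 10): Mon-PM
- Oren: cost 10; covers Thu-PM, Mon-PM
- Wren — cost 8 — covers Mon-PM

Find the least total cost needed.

17

Choose Iman and Oren: together they cover Thu-PM, Tue-PM, Mon-PM, Mon-AM — every shift.
Total cost: 7 + 10 = 17.
No cover costs less than 17.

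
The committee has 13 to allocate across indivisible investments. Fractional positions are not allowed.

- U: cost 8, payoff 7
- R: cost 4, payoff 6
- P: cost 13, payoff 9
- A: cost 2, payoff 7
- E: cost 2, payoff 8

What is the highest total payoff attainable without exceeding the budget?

This is a 0-1 knapsack instance.
Take U, A, and E: cost 8 + 2 + 2 = 12 ≤ 13, payoff 7 + 7 + 8 = 22.
No other feasible combination does better.

22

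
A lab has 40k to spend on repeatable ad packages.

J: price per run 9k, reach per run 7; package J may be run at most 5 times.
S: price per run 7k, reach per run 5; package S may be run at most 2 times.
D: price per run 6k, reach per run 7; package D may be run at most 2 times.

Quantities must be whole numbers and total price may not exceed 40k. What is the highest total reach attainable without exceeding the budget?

D has the best ratio (7/6); taking only D gives at most 2×7 = 14 (stopped by the supply cap of 2).
Mixing does better — 3×J and 2×D: price 39 ≤ 40, reach 3·7 + 2·7 = 35.

35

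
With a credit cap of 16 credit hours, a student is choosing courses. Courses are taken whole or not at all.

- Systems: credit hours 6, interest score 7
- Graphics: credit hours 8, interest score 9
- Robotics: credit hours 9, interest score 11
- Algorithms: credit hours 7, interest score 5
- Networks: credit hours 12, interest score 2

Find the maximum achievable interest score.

This is an integer program with binary decision variables.
Robotics + Algorithms: credit hours 9 + 7 = 16 ≤ 16, interest score 11 + 5 = 16.
Systems + Graphics: credit hours 6 + 8 = 14 ≤ 16, interest score 7 + 9 = 16.
Systems + Robotics: credit hours 6 + 9 = 15 ≤ 16, interest score 7 + 11 = 18.
Best is Systems and Robotics with total interest score 18.

18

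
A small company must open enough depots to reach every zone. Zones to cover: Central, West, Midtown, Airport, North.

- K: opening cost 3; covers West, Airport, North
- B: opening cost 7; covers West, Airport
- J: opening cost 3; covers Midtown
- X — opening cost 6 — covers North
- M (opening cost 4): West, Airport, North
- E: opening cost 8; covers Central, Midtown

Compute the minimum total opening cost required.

This is an integer covering problem.
Choose K and E: together they cover Central, West, Midtown, Airport, North — every zone.
Total opening cost: 3 + 8 = 11.

11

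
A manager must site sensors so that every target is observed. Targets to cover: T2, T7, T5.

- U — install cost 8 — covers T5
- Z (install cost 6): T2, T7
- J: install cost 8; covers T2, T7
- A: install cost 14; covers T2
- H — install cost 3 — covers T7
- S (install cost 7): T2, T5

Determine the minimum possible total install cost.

This is an integer covering problem.
Choose H and S: together they cover T2, T7, T5 — every target.
Total install cost: 3 + 7 = 10.

10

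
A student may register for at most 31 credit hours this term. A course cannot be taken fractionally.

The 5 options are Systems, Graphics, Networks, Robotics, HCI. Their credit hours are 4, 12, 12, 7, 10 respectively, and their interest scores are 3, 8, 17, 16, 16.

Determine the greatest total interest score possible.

49

Take Networks, Robotics, and HCI: credit hours 12 + 7 + 10 = 29 ≤ 31, interest score 17 + 16 + 16 = 49.
No other feasible combination does better.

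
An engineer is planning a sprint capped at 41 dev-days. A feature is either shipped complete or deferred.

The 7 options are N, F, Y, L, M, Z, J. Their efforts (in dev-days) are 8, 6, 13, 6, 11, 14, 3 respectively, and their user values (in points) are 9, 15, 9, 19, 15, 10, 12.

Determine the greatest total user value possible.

Take F, L, M, Z, and J: effort 6 + 6 + 11 + 14 + 3 = 40 ≤ 41, user value 15 + 19 + 15 + 10 + 12 = 71.
No other feasible combination does better.

71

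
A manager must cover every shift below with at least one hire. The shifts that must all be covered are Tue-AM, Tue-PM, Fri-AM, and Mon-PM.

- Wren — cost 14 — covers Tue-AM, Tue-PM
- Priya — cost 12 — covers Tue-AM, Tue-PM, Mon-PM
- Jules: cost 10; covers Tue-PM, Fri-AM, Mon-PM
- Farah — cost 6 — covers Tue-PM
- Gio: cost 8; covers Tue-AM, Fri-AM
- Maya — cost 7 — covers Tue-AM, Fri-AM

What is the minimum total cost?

17

Choose Jules and Maya: together they cover Tue-AM, Tue-PM, Fri-AM, Mon-PM — every shift.
Total cost: 10 + 7 = 17.
No cover costs less than 17.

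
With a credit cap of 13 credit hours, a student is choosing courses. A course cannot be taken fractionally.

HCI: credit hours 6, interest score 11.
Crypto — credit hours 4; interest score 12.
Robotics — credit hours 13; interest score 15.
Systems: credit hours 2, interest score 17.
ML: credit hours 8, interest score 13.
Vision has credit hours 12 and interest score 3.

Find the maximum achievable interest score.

This is a 0-1 knapsack instance.
Allowing fractional choices, the relaxed optimum would be about 41.6, but courses are indivisible.
Crypto + Systems: credit hours 4 + 2 = 6 ≤ 13, interest score 12 + 17 = 29.
HCI + Crypto + Systems: credit hours 6 + 4 + 2 = 12 ≤ 13, interest score 11 + 12 + 17 = 40.
Systems + ML: credit hours 2 + 8 = 10 ≤ 13, interest score 17 + 13 = 30.
Best is HCI, Crypto, and Systems with total interest score 40.

40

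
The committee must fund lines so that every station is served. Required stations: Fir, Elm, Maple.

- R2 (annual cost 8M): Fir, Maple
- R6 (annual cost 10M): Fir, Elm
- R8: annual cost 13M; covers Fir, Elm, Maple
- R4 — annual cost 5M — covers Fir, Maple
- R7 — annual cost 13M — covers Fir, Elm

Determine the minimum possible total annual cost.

R8 alone covers Fir, Elm, Maple — every station.
Total annual cost: 13.

13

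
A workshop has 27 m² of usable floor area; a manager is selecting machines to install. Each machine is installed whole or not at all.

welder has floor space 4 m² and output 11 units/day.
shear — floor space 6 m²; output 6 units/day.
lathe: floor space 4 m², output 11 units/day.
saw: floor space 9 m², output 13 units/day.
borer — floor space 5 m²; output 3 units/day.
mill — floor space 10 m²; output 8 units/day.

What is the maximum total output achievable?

43

Allowing fractional choices, the relaxed optimum would be about 44.2, but machines are indivisible.
welder + lathe + saw + mill: floor space 4 + 4 + 9 + 10 = 27 ≤ 27, output 11 + 11 + 13 + 8 = 43.
welder + lathe + saw + borer: floor space 4 + 4 + 9 + 5 = 22 ≤ 27, output 11 + 11 + 13 + 3 = 38.
welder + shear + lathe + saw: floor space 4 + 6 + 4 + 9 = 23 ≤ 27, output 11 + 6 + 11 + 13 = 41.
Best is welder, lathe, saw, and mill with total output 43.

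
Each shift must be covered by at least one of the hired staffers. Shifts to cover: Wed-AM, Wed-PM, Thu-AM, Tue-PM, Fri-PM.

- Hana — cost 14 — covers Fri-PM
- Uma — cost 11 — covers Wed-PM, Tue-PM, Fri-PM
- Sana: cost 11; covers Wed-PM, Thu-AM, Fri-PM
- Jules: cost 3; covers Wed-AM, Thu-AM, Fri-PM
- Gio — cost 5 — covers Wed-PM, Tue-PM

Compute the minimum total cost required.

8

This is an integer covering problem.
Choose Jules and Gio: together they cover Wed-AM, Wed-PM, Thu-AM, Tue-PM, Fri-PM — every shift.
Total cost: 3 + 5 = 8.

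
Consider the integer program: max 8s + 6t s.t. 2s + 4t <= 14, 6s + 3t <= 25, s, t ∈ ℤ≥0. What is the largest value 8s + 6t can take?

(s,t)=(3,2) is feasible, giving 36.
(s,t)=(4,0) is feasible, giving 32.
(s,t)=(3,1) is feasible, giving 30.
Maximum is 36 at (s,t)=(3,2).

36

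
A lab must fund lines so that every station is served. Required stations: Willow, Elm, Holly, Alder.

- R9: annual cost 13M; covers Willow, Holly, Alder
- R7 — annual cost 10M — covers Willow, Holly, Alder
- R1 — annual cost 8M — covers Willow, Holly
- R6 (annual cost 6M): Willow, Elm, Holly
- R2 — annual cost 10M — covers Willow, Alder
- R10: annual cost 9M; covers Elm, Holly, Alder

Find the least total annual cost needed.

15

This is a weighted set-cover instance.
Choose R6 and R10: together they cover Willow, Elm, Holly, Alder — every station.
Total annual cost: 6 + 9 = 15.
No cover costs less than 15.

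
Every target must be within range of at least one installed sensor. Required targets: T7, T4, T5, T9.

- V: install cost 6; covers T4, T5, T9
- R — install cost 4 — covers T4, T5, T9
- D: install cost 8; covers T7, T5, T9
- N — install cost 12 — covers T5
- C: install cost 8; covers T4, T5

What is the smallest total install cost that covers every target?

12

This is a weighted set-cover instance.
Choose R and D: together they cover T7, T4, T5, T9 — every target.
Total install cost: 4 + 8 = 12.
No cover costs less than 12.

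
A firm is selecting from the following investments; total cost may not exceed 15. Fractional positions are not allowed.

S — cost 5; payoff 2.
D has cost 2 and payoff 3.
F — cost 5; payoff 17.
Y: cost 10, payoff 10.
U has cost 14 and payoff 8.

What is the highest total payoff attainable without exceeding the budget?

27

Allowing fractional choices, the relaxed optimum would be about 28.0, but investments are indivisible.
S + D + F: cost 5 + 2 + 5 = 12 ≤ 15, payoff 2 + 3 + 17 = 22.
D + F: cost 2 + 5 = 7 ≤ 15, payoff 3 + 17 = 20.
F + Y: cost 5 + 10 = 15 ≤ 15, payoff 17 + 10 = 27.
Best is F and Y with total payoff 27.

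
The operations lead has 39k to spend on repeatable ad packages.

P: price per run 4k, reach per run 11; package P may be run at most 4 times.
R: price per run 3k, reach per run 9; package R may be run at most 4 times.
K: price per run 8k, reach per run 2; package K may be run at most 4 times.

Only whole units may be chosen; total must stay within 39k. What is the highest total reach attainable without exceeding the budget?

4×P, 4×R, and 1×K: price 36 ≤ 39, reach 4·11 + 4·9 + 1·2 = 82.
4×P and 4×R: price 28 ≤ 39, reach 4·11 + 4·9 = 80.
Best is 82.

82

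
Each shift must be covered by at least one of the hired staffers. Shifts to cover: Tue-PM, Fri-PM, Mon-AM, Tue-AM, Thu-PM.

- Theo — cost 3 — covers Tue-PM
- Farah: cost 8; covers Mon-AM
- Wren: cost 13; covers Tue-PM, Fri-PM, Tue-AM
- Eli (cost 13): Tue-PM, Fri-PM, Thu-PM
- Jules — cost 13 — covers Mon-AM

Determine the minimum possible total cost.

This is an integer covering problem.
Choose Farah, Wren, and Eli: together they cover Tue-PM, Fri-PM, Mon-AM, Tue-AM, Thu-PM — every shift.
Total cost: 8 + 13 + 13 = 34.

34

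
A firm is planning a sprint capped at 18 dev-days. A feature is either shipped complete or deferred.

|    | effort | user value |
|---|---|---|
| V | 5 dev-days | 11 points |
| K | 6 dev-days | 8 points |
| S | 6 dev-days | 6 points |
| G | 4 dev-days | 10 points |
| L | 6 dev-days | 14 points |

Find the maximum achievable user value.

Allowing fractional choices, the relaxed optimum would be about 39.0, but features are indivisible.
K + G + L: effort 6 + 4 + 6 = 16 ≤ 18, user value 8 + 10 + 14 = 32.
V + G + L: effort 5 + 4 + 6 = 15 ≤ 18, user value 11 + 10 + 14 = 35.
V + K + L: effort 5 + 6 + 6 = 17 ≤ 18, user value 11 + 8 + 14 = 33.
Best is V, G, and L with total user value 35.

35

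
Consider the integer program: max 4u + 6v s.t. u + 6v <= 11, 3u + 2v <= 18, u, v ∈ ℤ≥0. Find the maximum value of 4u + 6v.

26

(u,v)=(5,1): 1·5+6·1=11≤11, 3·5+2·1=17≤18, objective 26.
(u,v)=(6,0): 1·6+6·0=6≤11, 3·6+2·0=18≤18, objective 24.
The best lattice point is (5,1), giving 26.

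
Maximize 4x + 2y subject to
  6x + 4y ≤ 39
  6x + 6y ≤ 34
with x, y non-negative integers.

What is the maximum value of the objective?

20

The continuous relaxation peaks at (5.67, 0) with value 22.67; rounding to a feasible lattice point costs some objective.
(x,y)=(5,0): 6·5+4·0=30≤39, 6·5+6·0=30≤34, objective 20.
(x,y)=(4,1): 6·4+4·1=28≤39, 6·4+6·1=30≤34, objective 18.
(x,y)=(4,0): 6·4+4·0=24≤39, 6·4+6·0=24≤34, objective 16.
Maximum is 20 at (x,y)=(5,0).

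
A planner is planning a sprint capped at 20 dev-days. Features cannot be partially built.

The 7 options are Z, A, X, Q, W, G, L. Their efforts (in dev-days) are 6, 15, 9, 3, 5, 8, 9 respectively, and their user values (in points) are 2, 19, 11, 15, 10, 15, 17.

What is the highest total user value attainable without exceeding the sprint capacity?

47

Treat it as a binary knapsack problem.
Take Q, G, and L: effort 3 + 8 + 9 = 20 ≤ 20, user value 15 + 15 + 17 = 47.
No other feasible combination does better.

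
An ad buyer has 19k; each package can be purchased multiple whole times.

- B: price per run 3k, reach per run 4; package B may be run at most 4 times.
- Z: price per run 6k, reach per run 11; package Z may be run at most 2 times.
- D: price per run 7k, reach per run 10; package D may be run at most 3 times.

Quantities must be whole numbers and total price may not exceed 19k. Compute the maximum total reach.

32

Z has the best ratio (11/6); taking only Z gives at most 2×11 = 22 (stopped by the supply cap of 2).
Mixing does better — 2×Z and 1×D: price 19 ≤ 19, reach 2·11 + 1·10 = 32.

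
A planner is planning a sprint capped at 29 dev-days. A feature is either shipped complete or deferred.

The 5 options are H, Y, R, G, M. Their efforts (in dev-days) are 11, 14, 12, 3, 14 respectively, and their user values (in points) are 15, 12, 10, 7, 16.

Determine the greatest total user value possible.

Allowing fractional choices, the relaxed optimum would be about 38.9, but features are indivisible.
H + G + M: effort 11 + 3 + 14 = 28 ≤ 29, user value 15 + 7 + 16 = 38.
R + G + M: effort 12 + 3 + 14 = 29 ≤ 29, user value 10 + 7 + 16 = 33.
H + Y + G: effort 11 + 14 + 3 = 28 ≤ 29, user value 15 + 12 + 7 = 34.
Best is H, G, and M with total user value 38.

38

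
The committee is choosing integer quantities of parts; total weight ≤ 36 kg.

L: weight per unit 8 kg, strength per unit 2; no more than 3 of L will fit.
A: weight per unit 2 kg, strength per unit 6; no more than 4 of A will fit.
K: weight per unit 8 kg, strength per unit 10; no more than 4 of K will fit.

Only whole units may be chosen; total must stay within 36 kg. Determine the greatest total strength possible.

Take 4×A and 3×K: weight 32 ≤ 36, strength 4·6 + 3·10 = 54.
A has the best ratio (6/2) and is taken to its limit of 4; remaining capacity is filled optimally with the others.

54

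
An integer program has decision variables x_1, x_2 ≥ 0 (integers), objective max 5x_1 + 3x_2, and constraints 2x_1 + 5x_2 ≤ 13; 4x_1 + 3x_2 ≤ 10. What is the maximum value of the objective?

Relaxing integrality, the LP optimum is 12.50 at (x_1,x_2) = (2.5, 0), which is not an integer point.
(x_1,x_2)=(1,2): 2·1+5·2=12≤13, 4·1+3·2=10≤10, objective 11.
(x_1,x_2)=(2,0): 2·2+5·0=4≤13, 4·2+3·0=8≤10, objective 10.
(x_1,x_2)=(1,1): 2·1+5·1=7≤13, 4·1+3·1=7≤10, objective 8.
(x_1,x_2)=(0,2): 2·0+5·2=10≤13, 4·0+3·2=6≤10, objective 6.
The best lattice point is (1,2), giving 11.

11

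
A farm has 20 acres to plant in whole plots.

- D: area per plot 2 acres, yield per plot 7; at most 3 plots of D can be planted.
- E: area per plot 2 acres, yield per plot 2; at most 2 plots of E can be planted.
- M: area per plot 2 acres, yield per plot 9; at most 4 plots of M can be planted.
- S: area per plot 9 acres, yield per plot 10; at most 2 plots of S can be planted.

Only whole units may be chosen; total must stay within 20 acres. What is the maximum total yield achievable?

M has the best ratio (9/2); taking only M gives at most 4×9 = 36 (stopped by the supply cap of 4).
Mixing does better — 3×D, 2×E, and 4×M: area 18 ≤ 20, yield 3·7 + 2·2 + 4·9 = 61.

61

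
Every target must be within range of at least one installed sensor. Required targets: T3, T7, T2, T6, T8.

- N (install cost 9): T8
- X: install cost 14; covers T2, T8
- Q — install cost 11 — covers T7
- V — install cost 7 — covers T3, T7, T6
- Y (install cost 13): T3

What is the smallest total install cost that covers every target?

21

Choose X and V: together they cover T3, T7, T2, T6, T8 — every target.
Total install cost: 14 + 7 = 21.
No cover costs less than 21.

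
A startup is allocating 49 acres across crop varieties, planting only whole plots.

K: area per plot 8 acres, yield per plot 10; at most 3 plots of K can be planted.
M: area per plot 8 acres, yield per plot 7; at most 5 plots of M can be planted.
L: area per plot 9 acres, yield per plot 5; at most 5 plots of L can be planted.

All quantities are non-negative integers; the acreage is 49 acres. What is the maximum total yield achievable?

This is a bounded integer knapsack.
K has the best ratio (10/8); taking only K gives at most 3×10 = 30 (stopped by the supply cap of 3).
Mixing does better — 3×K and 3×M: area 48 ≤ 49, yield 3·10 + 3·7 = 51.

51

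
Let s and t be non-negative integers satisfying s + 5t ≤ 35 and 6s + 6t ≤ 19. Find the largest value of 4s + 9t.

Relaxing integrality, the LP optimum is 28.50 at (s,t) = (0, 3.17), which is not an integer point.
(s,t)=(0,3): 1·0+5·3=15≤35, 6·0+6·3=18≤19, objective 27.
(s,t)=(1,2): 1·1+5·2=11≤35, 6·1+6·2=18≤19, objective 22.
Maximum is 27 at (s,t)=(0,3).

27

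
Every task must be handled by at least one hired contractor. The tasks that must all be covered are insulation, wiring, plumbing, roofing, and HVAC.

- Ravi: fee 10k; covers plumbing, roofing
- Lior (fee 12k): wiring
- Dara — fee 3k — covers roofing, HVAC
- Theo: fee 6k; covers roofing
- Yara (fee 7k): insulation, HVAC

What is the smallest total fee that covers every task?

29

This is a weighted set-cover instance.
The greedy cost-per-new-task heuristic would pick Dara, Yara, Ravi, and Lior for 32, but a cheaper cover exists.
Choose Ravi, Lior, and Yara: together they cover insulation, wiring, plumbing, roofing, HVAC — every task.
Total fee: 10 + 12 + 7 = 29.
No cover costs less than 29.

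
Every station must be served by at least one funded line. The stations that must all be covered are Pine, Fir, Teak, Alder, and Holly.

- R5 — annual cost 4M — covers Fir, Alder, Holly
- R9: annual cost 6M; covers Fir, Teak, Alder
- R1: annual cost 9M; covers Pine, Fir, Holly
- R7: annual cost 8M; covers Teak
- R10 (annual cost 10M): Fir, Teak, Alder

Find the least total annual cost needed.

Choose R9 and R1: together they cover Pine, Fir, Teak, Alder, Holly — every station.
Total annual cost: 6 + 9 = 15.

15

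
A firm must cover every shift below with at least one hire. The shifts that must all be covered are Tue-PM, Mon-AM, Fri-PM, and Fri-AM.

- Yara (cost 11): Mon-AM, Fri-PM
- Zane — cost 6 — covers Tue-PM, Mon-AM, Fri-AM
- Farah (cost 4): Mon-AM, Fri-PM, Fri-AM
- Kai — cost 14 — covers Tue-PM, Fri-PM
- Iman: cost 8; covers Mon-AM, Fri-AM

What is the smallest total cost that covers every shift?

10

This is a weighted set-cover instance.
Choose Zane and Farah: together they cover Tue-PM, Mon-AM, Fri-PM, Fri-AM — every shift.
Total cost: 6 + 4 = 10.
No cover costs less than 10.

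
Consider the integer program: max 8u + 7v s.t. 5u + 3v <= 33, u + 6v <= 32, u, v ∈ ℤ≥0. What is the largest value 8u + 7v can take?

60

Relaxing integrality, the LP optimum is 63.15 at (u,v) = (3.78, 4.7), which is not an integer point.
(u,v)=(4,4) is feasible, giving 60.
(u,v)=(4,3) is feasible, giving 53.
The best lattice point is (4,4), giving 60.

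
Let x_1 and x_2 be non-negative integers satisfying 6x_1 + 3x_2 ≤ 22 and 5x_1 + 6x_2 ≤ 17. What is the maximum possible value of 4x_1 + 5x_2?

(x_1,x_2)=(1,2): 6·1+3·2=12≤22, 5·1+6·2=17≤17, objective 14.
(x_1,x_2)=(2,1): 6·2+3·1=15≤22, 5·2+6·1=16≤17, objective 13.
No feasible integer point exceeds 14.

14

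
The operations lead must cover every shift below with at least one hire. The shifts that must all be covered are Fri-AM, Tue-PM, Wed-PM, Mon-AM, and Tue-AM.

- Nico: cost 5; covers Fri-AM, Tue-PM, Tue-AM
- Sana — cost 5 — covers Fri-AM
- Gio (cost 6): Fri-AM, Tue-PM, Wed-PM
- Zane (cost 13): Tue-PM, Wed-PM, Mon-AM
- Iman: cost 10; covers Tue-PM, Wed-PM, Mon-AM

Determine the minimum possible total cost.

This is an integer covering problem.
Choose Nico and Iman: together they cover Fri-AM, Tue-PM, Wed-PM, Mon-AM, Tue-AM — every shift.
Total cost: 5 + 10 = 15.

15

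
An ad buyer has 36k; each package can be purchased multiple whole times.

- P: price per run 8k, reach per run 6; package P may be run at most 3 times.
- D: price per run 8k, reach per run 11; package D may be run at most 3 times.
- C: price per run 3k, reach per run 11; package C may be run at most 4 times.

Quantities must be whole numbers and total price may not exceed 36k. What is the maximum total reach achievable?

77

C has the best ratio (11/3); taking only C gives at most 4×11 = 44 (stopped by the supply cap of 4).
Mixing does better — 3×D and 4×C: price 36 ≤ 36, reach 3·11 + 4·11 = 77.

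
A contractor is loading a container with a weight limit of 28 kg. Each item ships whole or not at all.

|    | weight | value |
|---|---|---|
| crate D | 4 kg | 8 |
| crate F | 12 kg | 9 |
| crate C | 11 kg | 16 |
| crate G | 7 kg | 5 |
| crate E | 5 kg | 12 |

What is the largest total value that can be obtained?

Allowing fractional choices, the relaxed optimum would be about 42.0, but items are indivisible.
crate D + crate C + crate G + crate E: weight 4 + 11 + 7 + 5 = 27 ≤ 28, value 8 + 16 + 5 + 12 = 41.
crate F + crate C + crate E: weight 12 + 11 + 5 = 28 ≤ 28, value 9 + 16 + 12 = 37.
crate D + crate C + crate E: weight 4 + 11 + 5 = 20 ≤ 28, value 8 + 16 + 12 = 36.
Best is crate D, crate C, crate G, and crate E with total value 41.

41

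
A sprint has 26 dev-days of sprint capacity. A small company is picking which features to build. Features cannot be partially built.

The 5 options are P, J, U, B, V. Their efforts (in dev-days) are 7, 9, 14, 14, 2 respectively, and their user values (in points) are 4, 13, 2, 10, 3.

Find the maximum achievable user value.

Allowing fractional choices, the relaxed optimum would be about 26.6, but features are indivisible.
P + J + V: effort 7 + 9 + 2 = 18 ≤ 26, user value 4 + 13 + 3 = 20.
J + B + V: effort 9 + 14 + 2 = 25 ≤ 26, user value 13 + 10 + 3 = 26.
J + B: effort 9 + 14 = 23 ≤ 26, user value 13 + 10 = 23.
Best is J, B, and V with total user value 26.

26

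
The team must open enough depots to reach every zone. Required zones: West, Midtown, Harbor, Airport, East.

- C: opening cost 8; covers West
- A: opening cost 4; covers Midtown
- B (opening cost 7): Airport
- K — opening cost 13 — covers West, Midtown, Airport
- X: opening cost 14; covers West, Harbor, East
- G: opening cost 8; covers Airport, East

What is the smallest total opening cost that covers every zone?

25

The greedy cost-per-new-zone heuristic would pick A, G, and X for 26, but a cheaper cover exists.
Choose A, B, and X: together they cover West, Midtown, Harbor, Airport, East — every zone.
Total opening cost: 4 + 7 + 14 = 25.
No cover costs less than 25.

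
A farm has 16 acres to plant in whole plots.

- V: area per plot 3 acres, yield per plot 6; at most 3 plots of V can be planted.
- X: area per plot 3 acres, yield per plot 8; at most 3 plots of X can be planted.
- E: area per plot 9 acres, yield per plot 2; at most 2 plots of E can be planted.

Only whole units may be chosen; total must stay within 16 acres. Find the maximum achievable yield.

X has the best ratio (8/3); taking only X gives at most 3×8 = 24 (stopped by the supply cap of 3).
Mixing does better — 2×V and 3×X: area 15 ≤ 16, yield 2·6 + 3·8 = 36.

36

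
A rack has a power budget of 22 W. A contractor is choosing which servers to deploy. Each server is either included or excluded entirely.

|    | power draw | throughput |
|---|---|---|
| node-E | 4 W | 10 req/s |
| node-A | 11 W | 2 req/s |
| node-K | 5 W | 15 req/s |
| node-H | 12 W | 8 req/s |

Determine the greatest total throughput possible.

33

node-E + node-A + node-K: power draw 4 + 11 + 5 = 20 ≤ 22, throughput 10 + 2 + 15 = 27.
node-E + node-K: power draw 4 + 5 = 9 ≤ 22, throughput 10 + 15 = 25.
node-E + node-K + node-H: power draw 4 + 5 + 12 = 21 ≤ 22, throughput 10 + 15 + 8 = 33.
Best is node-E, node-K, and node-H with total throughput 33.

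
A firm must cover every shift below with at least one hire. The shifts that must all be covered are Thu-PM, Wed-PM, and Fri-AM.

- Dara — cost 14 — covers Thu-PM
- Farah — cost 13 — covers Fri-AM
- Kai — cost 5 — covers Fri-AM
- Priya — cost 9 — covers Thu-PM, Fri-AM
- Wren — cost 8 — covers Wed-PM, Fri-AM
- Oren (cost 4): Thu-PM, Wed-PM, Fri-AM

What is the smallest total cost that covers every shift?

Oren alone covers Thu-PM, Wed-PM, Fri-AM — every shift.
Total cost: 4.

4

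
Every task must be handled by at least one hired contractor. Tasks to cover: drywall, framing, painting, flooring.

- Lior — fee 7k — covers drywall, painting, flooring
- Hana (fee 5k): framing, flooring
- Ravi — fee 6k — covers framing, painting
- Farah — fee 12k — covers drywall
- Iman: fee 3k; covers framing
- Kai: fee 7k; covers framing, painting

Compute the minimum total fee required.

10

This is an integer covering problem.
Choose Lior and Iman: together they cover drywall, framing, painting, flooring — every task.
Total fee: 7 + 3 = 10.
No cover costs less than 10.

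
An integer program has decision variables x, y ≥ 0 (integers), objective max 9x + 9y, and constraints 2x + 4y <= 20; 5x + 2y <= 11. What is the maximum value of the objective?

45

The continuous relaxation peaks at (0.25, 4.88) with value 46.12; rounding to a feasible lattice point costs some objective.
(x,y)=(0,5): 2·0+4·5=20≤20, 5·0+2·5=10≤11, objective 45.
(x,y)=(1,3): 2·1+4·3=14≤20, 5·1+2·3=11≤11, objective 36.
(x,y)=(0,4): 2·0+4·4=16≤20, 5·0+2·4=8≤11, objective 36.
The best lattice point is (0,5), giving 45.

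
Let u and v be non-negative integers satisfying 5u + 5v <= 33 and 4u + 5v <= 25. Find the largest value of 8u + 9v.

49

(u,v)=(5,1) is feasible, giving 49.
(u,v)=(6,0) is feasible, giving 48.
(u,v)=(4,1) is feasible, giving 41.
Maximum is 49 at (u,v)=(5,1).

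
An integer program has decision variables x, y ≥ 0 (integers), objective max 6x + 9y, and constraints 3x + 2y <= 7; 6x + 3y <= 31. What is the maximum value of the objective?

(x,y)=(0,3) is feasible, giving 27.
(x,y)=(1,2) is feasible, giving 24.
(x,y)=(0,2) is feasible, giving 18.
The best lattice point is (0,3), giving 27.

27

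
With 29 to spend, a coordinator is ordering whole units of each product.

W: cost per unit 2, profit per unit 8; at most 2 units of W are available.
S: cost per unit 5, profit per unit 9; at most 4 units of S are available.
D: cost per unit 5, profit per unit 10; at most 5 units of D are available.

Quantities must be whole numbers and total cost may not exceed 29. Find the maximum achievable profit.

2×W, 1×S, and 4×D: cost 29 ≤ 29, profit 2·8 + 1·9 + 4·10 = 65.
2×W and 5×D: cost 29 ≤ 29, profit 2·8 + 5·10 = 66.
Best is 66.

66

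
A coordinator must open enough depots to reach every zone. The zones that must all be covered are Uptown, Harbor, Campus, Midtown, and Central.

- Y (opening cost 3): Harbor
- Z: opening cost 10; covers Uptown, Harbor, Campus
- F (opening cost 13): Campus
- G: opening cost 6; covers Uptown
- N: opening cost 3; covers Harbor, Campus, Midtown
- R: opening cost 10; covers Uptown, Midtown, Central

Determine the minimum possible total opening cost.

Choose N and R: together they cover Uptown, Harbor, Campus, Midtown, Central — every zone.
Total opening cost: 3 + 10 = 13.
No cover costs less than 13.

13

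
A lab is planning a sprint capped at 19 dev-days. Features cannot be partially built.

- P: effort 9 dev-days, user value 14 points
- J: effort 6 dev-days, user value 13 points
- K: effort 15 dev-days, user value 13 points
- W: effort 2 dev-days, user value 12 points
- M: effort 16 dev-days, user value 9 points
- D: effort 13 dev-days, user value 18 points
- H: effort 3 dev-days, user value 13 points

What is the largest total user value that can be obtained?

43

Allowing fractional choices, the relaxed optimum would be about 50.4, but features are indivisible.
W + D + H: effort 2 + 13 + 3 = 18 ≤ 19, user value 12 + 18 + 13 = 43.
P + J + H: effort 9 + 6 + 3 = 18 ≤ 19, user value 14 + 13 + 13 = 40.
P + W + H: effort 9 + 2 + 3 = 14 ≤ 19, user value 14 + 12 + 13 = 39.
Best is W, D, and H with total user value 43.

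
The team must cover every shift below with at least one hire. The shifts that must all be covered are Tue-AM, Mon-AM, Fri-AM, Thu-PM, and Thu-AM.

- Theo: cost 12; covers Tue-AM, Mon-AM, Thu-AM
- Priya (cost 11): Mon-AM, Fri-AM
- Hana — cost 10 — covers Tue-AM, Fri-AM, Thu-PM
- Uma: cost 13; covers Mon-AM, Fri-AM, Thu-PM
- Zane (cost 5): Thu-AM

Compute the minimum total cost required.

The greedy cost-per-new-shift heuristic would pick Hana, Zane, and Priya for 26, but a cheaper cover exists.
Choose Theo and Hana: together they cover Tue-AM, Mon-AM, Fri-AM, Thu-PM, Thu-AM — every shift.
Total cost: 12 + 10 = 22.
No cover costs less than 22.

22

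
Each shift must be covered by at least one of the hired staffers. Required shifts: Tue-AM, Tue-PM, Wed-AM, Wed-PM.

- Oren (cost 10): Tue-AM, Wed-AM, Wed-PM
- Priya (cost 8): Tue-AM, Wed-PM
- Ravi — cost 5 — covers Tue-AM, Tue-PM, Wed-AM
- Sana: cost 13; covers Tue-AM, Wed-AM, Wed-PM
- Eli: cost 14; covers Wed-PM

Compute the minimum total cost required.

Choose Priya and Ravi: together they cover Tue-AM, Tue-PM, Wed-AM, Wed-PM — every shift.
Total cost: 8 + 5 = 13.
No cover costs less than 13.

13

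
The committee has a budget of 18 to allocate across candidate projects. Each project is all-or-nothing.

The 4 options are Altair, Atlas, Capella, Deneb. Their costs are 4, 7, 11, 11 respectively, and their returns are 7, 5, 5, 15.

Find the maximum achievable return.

This is an integer program with binary decision variables.
Allowing fractional choices, the relaxed optimum would be about 24.1, but projects are indivisible.
Altair + Deneb: cost 4 + 11 = 15 ≤ 18, return 7 + 15 = 22.
Atlas + Deneb: cost 7 + 11 = 18 ≤ 18, return 5 + 15 = 20.
Best is Altair and Deneb with total return 22.

22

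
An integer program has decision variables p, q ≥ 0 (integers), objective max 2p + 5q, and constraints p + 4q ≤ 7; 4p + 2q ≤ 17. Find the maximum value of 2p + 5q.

(p,q)=(3,1): 1·3+4·1=7≤7, 4·3+2·1=14≤17, objective 11.
(p,q)=(2,1): 1·2+4·1=6≤7, 4·2+2·1=10≤17, objective 9.
(p,q)=(4,0): 1·4+4·0=4≤7, 4·4+2·0=16≤17, objective 8.
The best lattice point is (3,1), giving 11.

11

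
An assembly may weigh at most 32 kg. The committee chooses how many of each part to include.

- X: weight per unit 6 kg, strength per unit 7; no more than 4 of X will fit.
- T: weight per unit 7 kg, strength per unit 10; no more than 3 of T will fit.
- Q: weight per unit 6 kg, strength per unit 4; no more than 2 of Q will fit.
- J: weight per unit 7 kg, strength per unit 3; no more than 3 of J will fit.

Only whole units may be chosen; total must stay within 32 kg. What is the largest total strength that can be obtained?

T has the best ratio (10/7); taking only T gives at most 3×10 = 30 (stopped by the supply cap of 3).
Mixing does better — 3×X and 2×T: weight 32 ≤ 32, strength 3·7 + 2·10 = 41.

41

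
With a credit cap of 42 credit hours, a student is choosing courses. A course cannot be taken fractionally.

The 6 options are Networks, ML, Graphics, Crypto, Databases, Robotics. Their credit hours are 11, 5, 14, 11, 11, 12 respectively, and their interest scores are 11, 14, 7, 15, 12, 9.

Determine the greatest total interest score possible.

52

Allowing fractional choices, the relaxed optimum would be about 55.0, but courses are indivisible.
ML + Crypto + Databases + Robotics: credit hours 5 + 11 + 11 + 12 = 39 ≤ 42, interest score 14 + 15 + 12 + 9 = 50.
Networks + ML + Crypto + Databases: credit hours 11 + 5 + 11 + 11 = 38 ≤ 42, interest score 11 + 14 + 15 + 12 = 52.
Best is Networks, ML, Crypto, and Databases with total interest score 52.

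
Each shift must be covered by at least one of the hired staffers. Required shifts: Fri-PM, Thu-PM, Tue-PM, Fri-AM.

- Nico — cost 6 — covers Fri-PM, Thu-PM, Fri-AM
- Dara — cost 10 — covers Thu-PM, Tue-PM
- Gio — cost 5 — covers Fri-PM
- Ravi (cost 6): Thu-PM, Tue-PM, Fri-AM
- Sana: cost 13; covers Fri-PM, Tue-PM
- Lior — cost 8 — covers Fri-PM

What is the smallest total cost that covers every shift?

11

The greedy cost-per-new-shift heuristic would pick Nico and Ravi for 12, but a cheaper cover exists.
Choose Gio and Ravi: together they cover Fri-PM, Thu-PM, Tue-PM, Fri-AM — every shift.
Total cost: 5 + 6 = 11.
No cover costs less than 11.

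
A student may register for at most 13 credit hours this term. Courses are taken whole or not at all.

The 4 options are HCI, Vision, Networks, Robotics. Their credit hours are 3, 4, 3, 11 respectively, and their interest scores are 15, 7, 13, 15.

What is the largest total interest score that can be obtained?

35

Allowing fractional choices, the relaxed optimum would be about 39.1, but courses are indivisible.
HCI + Vision + Networks: credit hours 3 + 4 + 3 = 10 ≤ 13, interest score 15 + 7 + 13 = 35.
HCI + Vision: credit hours 3 + 4 = 7 ≤ 13, interest score 15 + 7 = 22.
HCI + Networks: credit hours 3 + 3 = 6 ≤ 13, interest score 15 + 13 = 28.
Best is HCI, Vision, and Networks with total interest score 35.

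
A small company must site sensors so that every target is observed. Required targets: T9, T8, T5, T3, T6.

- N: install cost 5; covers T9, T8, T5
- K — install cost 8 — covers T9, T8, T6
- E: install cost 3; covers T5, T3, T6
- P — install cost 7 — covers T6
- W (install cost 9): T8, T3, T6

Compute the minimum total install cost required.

8

Choose N and E: together they cover T9, T8, T5, T3, T6 — every target.
Total install cost: 5 + 3 = 8.
No cover costs less than 8.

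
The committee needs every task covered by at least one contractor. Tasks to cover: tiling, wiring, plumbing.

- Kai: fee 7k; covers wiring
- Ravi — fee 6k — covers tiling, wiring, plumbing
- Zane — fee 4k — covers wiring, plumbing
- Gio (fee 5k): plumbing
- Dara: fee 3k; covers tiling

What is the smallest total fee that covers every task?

6

Ravi alone covers tiling, wiring, plumbing — every task.
Total fee: 6.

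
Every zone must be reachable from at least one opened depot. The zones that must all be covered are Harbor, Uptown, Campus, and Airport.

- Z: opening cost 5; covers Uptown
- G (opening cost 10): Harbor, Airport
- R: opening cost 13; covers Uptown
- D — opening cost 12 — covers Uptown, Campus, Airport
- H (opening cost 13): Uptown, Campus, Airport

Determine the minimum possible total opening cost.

22

Choose G and D: together they cover Harbor, Uptown, Campus, Airport — every zone.
Total opening cost: 10 + 12 = 22.
No cover costs less than 22.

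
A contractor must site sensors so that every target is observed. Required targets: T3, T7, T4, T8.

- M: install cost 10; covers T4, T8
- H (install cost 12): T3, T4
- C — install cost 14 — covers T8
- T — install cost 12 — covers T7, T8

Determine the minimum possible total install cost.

24

The greedy cost-per-new-target heuristic would pick M, H, and T for 34, but a cheaper cover exists.
Choose H and T: together they cover T3, T7, T4, T8 — every target.
Total install cost: 12 + 12 = 24.
No cover costs less than 24.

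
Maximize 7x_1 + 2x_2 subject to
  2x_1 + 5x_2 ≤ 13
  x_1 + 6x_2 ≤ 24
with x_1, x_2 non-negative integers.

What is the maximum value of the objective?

The continuous relaxation peaks at (6.5, 0) with value 45.50; rounding to a feasible lattice point costs some objective.
(x_1,x_2)=(6,0): 2·6+5·0=12≤13, 1·6+6·0=6≤24, objective 42.
(x_1,x_2)=(5,0): 2·5+5·0=10≤13, 1·5+6·0=5≤24, objective 35.
Maximum is 42 at (x_1,x_2)=(6,0).

42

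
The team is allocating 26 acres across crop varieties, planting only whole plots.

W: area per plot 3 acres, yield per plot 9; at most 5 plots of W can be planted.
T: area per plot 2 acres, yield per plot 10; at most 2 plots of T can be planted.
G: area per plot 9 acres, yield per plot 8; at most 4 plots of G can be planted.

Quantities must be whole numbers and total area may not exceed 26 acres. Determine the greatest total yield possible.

65

Take 5×W and 2×T: area 19 ≤ 26, yield 5·9 + 2·10 = 65.
T has the best ratio (10/2) and is taken to its limit of 2; remaining capacity is filled optimally with the others.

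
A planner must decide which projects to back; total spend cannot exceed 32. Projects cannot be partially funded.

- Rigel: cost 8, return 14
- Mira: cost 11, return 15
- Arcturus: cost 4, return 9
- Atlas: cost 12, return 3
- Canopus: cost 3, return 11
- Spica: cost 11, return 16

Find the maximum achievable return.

51

This is an integer program with binary decision variables.
Take Mira, Arcturus, Canopus, and Spica: cost 11 + 4 + 3 + 11 = 29 ≤ 32, return 15 + 9 + 11 + 16 = 51.
No other feasible combination does better.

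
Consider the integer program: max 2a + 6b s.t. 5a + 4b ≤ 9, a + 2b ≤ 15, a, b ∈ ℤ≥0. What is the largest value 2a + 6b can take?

12

The continuous relaxation peaks at (0, 2.25) with value 13.50; rounding to a feasible lattice point costs some objective.
(a,b)=(0,2): 5·0+4·2=8≤9, 1·0+2·2=4≤15, objective 12.
(a,b)=(1,1): 5·1+4·1=9≤9, 1·1+2·1=3≤15, objective 8.
(a,b)=(0,1): 5·0+4·1=4≤9, 1·0+2·1=2≤15, objective 6.
No feasible integer point exceeds 12.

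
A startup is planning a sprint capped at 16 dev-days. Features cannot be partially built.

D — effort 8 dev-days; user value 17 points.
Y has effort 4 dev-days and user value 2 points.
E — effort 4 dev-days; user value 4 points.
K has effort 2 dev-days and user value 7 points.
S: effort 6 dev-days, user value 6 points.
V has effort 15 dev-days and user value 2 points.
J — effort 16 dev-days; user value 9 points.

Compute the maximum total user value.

D + Y + K: effort 8 + 4 + 2 = 14 ≤ 16, user value 17 + 2 + 7 = 26.
D + K + S: effort 8 + 2 + 6 = 16 ≤ 16, user value 17 + 7 + 6 = 30.
D + E + K: effort 8 + 4 + 2 = 14 ≤ 16, user value 17 + 4 + 7 = 28.
Best is D, K, and S with total user value 30.

30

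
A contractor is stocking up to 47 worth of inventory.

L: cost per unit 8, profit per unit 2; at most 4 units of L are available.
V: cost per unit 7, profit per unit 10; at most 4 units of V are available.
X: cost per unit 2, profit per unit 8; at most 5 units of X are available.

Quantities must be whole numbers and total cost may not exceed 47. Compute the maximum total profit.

82

This is a bounded integer knapsack.
X has the best ratio (8/2); taking only X gives at most 5×8 = 40 (stopped by the supply cap of 5).
Mixing does better — 1×L, 4×V, and 5×X: cost 46 ≤ 47, profit 1·2 + 4·10 + 5·8 = 82.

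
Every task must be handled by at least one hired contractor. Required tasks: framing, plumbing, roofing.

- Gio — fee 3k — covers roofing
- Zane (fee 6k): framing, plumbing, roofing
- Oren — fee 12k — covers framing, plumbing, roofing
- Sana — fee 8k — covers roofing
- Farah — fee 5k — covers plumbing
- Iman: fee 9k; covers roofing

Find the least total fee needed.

6

This is an integer covering problem.
Zane alone covers framing, plumbing, roofing — every task.
Total fee: 6.
No cover costs less than 6.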